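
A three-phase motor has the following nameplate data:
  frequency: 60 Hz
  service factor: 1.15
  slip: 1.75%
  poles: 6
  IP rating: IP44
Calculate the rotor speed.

n_s = 120f/p = 120×60/6 = 1200 rpm
n = n_s(1 − s) = 1200 × (1 − 0.0175) = 1179 rpm

1179 rpm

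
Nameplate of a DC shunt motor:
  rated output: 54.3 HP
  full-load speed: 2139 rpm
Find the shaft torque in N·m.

P_out = 54.3 × 746 = 40508 W
ω = 2π × 2139/60 = 224 rad/s
τ = P_out/ω = 40508/224 = 181 N·m

181 N·m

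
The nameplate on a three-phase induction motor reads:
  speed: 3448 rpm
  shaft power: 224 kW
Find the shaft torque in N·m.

ω = 2π × 3448/60 = 361.1 rad/s
τ = P/ω = 224000/361.1 = 620 N·m

620 N·m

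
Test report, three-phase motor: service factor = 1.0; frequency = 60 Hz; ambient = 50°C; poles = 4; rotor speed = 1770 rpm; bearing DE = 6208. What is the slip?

1.7 %

n_s = 120f/p = 120×60/4 = 1800 rpm
s = (n_s − n)/n_s = (1800 − 1770)/1800 = 0.0167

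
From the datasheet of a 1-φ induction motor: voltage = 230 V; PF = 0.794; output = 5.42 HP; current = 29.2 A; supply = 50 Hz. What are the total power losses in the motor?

P_in = V·I·cosφ = 230×29.2×0.794 = 5333 W
P_out = 5.42×746 = 4043 W
Losses = P_in − P_out = 5333 − 4043 = 1290 W

1.29 kW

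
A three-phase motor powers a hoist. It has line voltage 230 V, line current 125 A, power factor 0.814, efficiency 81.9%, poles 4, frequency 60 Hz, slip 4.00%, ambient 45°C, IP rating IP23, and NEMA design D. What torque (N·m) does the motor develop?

183 N·m

P_in = √3·V·I·cosφ = 1.732 × 230 × 125 × 0.814 = 40533 W
P_out = η·P_in = 0.819 × 40533 = 33197 W
n_s = 120×60/4 = 1800 rpm; n = 1800×(1−0.04) = 1728 rpm
ω = 2π×1728/60 = 181 rad/s
τ = P_out/ω = 33197/181 = 183 N·m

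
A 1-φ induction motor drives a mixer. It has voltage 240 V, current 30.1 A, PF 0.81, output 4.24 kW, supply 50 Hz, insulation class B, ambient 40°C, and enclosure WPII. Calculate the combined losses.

P_in = V·I·cosφ = 240×30.1×0.81 = 5851 W
P_out = 4240 W
Losses = P_in − P_out = 5851 − 4240 = 1611 W

1.61 kW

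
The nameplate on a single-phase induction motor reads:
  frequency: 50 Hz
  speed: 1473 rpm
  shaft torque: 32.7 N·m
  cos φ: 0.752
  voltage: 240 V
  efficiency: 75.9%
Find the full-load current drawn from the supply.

ω = 2π×1473/60 = 154.3 rad/s; P_out = τω = 32.7 × 154.3 = 5046 W
P_in = P_out / η = 5046 / 0.759 = 6648 W
I = P_in / (V·cosφ) = 6648 / (240 × 0.752) = 36.8 A

36.8 A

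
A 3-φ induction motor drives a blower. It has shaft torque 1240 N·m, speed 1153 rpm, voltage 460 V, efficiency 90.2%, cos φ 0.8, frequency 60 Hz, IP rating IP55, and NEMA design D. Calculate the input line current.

ω = 2π×1153/60 = 120.7 rad/s; P_out = τω = 1240 × 120.7 = 149668 W
P_in = P_out / η = 149668 / 0.902 = 165929 W
I_L = P_in / (√3·V_L·cosφ) = 165929 / (1.732 × 460 × 0.8) = 260 A

260 A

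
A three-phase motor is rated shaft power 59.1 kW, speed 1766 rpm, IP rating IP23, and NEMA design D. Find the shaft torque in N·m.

320 N·m

ω = 2π × 1766/60 = 184.9 rad/s
τ = P/ω = 59100/184.9 = 320 N·m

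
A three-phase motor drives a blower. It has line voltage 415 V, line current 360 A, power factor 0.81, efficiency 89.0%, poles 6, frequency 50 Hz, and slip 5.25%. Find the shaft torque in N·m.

1880 N·m

P_in = √3·V·I·cosφ = 1.732 × 415 × 360 × 0.81 = 209596 W
P_out = η·P_in = 0.89 × 209596 = 186540 W
n_s = 120×50/6 = 1000 rpm; n = 1000×(1−0.0525) = 948 rpm
ω = 2π×948/60 = 99.27 rad/s
τ = P_out/ω = 186540/99.27 = 1880 N·m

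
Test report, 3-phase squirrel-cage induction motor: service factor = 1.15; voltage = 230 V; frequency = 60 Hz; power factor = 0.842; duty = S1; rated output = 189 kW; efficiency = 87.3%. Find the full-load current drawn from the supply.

P_out = 189 kW = 189000 W
P_in = P_out / η = 189000 / 0.873 = 216495 W
I_L = P_in / (√3·V_L·cosφ) = 216495 / (1.732 × 230 × 0.842) = 645 A

645 A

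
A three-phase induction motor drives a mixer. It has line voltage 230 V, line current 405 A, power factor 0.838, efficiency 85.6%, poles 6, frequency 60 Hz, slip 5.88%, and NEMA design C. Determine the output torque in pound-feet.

722 lb·ft

P_in = √3·V·I·cosφ = 1.732 × 230 × 405 × 0.838 = 135199 W
P_out = η·P_in = 0.856 × 135199 = 115730 W
n_s = 120×60/6 = 1200 rpm; n = 1200×(1−0.0588) = 1129 rpm
ω = 2π×1129/60 = 118.2 rad/s
τ = P_out/ω = 115730/118.2 = 979.1 N·m
In lb·ft: 979.1/1.356 = 722 lb·ft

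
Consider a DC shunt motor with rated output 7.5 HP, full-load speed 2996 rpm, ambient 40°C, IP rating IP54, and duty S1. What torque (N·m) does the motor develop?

17.8 N·m

P_out = 7.5 × 746 = 5595 W
ω = 2π × 2996/60 = 313.7 rad/s
τ = P_out/ω = 5595/313.7 = 17.8 N·m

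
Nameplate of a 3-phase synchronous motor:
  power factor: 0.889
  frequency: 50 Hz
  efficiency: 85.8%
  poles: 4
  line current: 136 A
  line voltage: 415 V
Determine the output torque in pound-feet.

P_in = √3·V·I·cosφ = 1.732 × 415 × 136 × 0.889 = 86903 W
P_out = η·P_in = 0.858 × 86903 = 74563 W
n = n_s = 120×50/4 = 1500 rpm (synchronous)
ω = 2π×1500/60 = 157.1 rad/s
τ = P_out/ω = 74563/157.1 = 474.6 N·m
In lb·ft: 474.6/1.356 = 350 lb·ft

350 lb·ft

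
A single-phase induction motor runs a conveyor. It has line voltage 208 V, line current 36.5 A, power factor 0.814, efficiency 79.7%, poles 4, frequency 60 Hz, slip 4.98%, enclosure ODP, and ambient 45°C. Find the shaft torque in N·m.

P_in = V·I·cosφ = 208 × 36.5 × 0.814 = 6180 W
P_out = η·P_in = 0.797 × 6180 = 4925 W
n_s = 120×60/4 = 1800 rpm; n = 1800×(1−0.0498) = 1710 rpm
ω = 2π×1710/60 = 179.1 rad/s
τ = P_out/ω = 4925/179.1 = 27.5 N·m

27.5 N·m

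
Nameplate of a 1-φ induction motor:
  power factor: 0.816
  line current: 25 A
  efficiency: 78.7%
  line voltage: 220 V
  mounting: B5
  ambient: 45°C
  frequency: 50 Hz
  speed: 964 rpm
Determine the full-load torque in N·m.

35 N·m

P_in = V·I·cosφ = 220 × 25 × 0.816 = 4488 W
P_out = η·P_in = 0.787 × 4488 = 3532 W
n = 964 rpm
ω = 2π×964/60 = 100.9 rad/s
τ = P_out/ω = 3532/100.9 = 35 N·m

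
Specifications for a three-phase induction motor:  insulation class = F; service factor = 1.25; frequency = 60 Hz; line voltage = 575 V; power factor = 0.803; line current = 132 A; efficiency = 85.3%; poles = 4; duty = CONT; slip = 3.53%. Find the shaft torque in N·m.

495 N·m

P_in = √3·V·I·cosφ = 1.732 × 575 × 132 × 0.803 = 105561 W
P_out = η·P_in = 0.853 × 105561 = 90044 W
n_s = 120×60/4 = 1800 rpm; n = 1800×(1−0.0353) = 1736 rpm
ω = 2π×1736/60 = 181.8 rad/s
τ = P_out/ω = 90044/181.8 = 495 N·m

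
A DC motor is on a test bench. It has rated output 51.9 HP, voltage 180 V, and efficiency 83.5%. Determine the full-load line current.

258 A

P_out = 51.9 × 746 = 38717 W
P_in = P_out / η = 38717 / 0.835 = 46368 W
I = P_in / V = 46368 / 180 = 258 A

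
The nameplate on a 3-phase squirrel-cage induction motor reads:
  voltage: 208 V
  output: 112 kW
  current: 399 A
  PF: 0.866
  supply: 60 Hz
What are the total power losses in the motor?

P_in = √3·V·I·cosφ = 1.732×208×399×0.866 = 124481 W
P_out = 112000 W
Losses = P_in − P_out = 124481 − 112000 = 12481 W

12.5 kW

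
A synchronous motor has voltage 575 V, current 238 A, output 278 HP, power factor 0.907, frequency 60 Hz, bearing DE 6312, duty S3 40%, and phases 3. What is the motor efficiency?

96.5 %

P_out = 278 × 746 = 207388 W
P_in = √3·V_L·I_L·cosφ = 1.732 × 575 × 238 × 0.907 = 214981 W
η = P_out / P_in = 207388 / 214981 = 0.965 = 96.5%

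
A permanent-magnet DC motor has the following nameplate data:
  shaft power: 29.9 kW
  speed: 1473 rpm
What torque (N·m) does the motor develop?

194 N·m

ω = 2π × 1473/60 = 154.3 rad/s
τ = P/ω = 29900/154.3 = 194 N·m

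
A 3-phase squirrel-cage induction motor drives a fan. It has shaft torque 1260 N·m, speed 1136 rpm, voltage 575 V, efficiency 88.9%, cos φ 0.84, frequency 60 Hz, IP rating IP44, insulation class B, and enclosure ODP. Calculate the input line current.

202 A

ω = 2π×1136/60 = 119 rad/s; P_out = τω = 1260 × 119 = 149940 W
P_in = P_out / η = 149940 / 0.889 = 168661 W
I_L = P_in / (√3·V_L·cosφ) = 168661 / (1.732 × 575 × 0.84) = 202 A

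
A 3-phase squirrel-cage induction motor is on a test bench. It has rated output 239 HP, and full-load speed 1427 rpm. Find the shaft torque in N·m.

1190 N·m

P_out = 239 × 746 = 178294 W
ω = 2π × 1427/60 = 149.4 rad/s
τ = P_out/ω = 178294/149.4 = 1190 N·m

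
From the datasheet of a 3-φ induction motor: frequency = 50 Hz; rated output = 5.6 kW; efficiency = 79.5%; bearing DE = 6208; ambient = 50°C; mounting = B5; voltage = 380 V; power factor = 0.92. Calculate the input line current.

11.6 A

P_out = 5.6 kW = 5600 W
P_in = P_out / η = 5600 / 0.795 = 7044 W
I_L = P_in / (√3·V_L·cosφ) = 7044 / (1.732 × 380 × 0.92) = 11.6 A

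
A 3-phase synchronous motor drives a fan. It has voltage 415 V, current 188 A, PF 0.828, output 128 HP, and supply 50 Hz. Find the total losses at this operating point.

16400 W

P_in = √3·V·I·cosφ = 1.732×415×188×0.828 = 111888 W
P_out = 128×746 = 95488 W
Losses = P_in − P_out = 111888 − 95488 = 16400 W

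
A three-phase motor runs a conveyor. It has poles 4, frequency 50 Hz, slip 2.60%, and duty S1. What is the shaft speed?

1461 rpm

n_s = 120f/p = 120×50/4 = 1500 rpm
n = n_s(1 − s) = 1500 × (1 − 0.026) = 1461 rpm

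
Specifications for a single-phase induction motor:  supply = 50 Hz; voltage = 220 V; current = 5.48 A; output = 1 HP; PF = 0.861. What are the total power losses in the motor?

292 W

P_in = V·I·cosφ = 220×5.48×0.861 = 1038 W
P_out = 1×746 = 746 W
Losses = P_in − P_out = 1038 − 746 = 292 W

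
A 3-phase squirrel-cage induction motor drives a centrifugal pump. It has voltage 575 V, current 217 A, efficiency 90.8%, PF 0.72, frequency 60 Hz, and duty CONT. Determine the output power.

141 kW

P_in = √3·V·I·cosφ = 1.732 × 575 × 217 × 0.72 = 155599 W
P_out = η·P_in = 0.908 × 155599 = 141284 W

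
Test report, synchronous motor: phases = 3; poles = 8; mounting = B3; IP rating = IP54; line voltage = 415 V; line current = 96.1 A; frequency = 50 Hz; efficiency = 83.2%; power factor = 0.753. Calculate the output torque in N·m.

P_in = √3·V·I·cosφ = 1.732 × 415 × 96.1 × 0.753 = 52013 W
P_out = η·P_in = 0.832 × 52013 = 43275 W
n = n_s = 120×50/8 = 750 rpm (synchronous)
ω = 2π×750/60 = 78.54 rad/s
τ = P_out/ω = 43275/78.54 = 551 N·m

551 N·m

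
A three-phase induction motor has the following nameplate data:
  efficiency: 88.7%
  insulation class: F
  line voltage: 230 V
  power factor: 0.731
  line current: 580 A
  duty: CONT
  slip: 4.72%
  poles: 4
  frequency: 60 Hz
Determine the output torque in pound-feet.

615 lb·ft

P_in = √3·V·I·cosφ = 1.732 × 230 × 580 × 0.731 = 168897 W
P_out = η·P_in = 0.887 × 168897 = 149812 W
n_s = 120×60/4 = 1800 rpm; n = 1800×(1−0.0472) = 1715 rpm
ω = 2π×1715/60 = 179.6 rad/s
τ = P_out/ω = 149812/179.6 = 834.1 N·m
In lb·ft: 834.1/1.356 = 615 lb·ft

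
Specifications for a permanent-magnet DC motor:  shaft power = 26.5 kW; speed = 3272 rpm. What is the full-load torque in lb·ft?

ω = 2π × 3272/60 = 342.6 rad/s
τ = P/ω = 26500/342.6 = 77.35 N·m
In lb·ft: 77.35/1.356 = 57 lb·ft

57 lb·ft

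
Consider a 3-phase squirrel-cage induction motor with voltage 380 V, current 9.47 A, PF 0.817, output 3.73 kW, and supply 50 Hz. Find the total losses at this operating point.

P_in = √3·V·I·cosφ = 1.732×380×9.47×0.817 = 5092 W
P_out = 3730 W
Losses = P_in − P_out = 5092 − 3730 = 1362 W

1.36 kW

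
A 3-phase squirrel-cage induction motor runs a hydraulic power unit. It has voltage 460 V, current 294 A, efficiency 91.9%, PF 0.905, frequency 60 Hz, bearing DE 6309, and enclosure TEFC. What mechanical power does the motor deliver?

P_in = √3·V·I·cosφ = 1.732 × 460 × 294 × 0.905 = 211983 W
P_out = η·P_in = 0.919 × 211983 = 194812 W

195 kW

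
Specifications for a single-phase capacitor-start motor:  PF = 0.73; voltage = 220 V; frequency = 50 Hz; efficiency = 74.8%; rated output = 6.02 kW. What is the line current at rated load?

P_out = 6.02 kW = 6020 W
P_in = P_out / η = 6020 / 0.748 = 8048 W
I = P_in / (V·cosφ) = 8048 / (220 × 0.73) = 50.1 A

50.1 A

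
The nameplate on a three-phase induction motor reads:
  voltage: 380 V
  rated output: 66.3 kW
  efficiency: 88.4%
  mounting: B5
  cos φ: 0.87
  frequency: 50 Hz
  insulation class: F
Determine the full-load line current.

P_out = 66.3 kW = 66300 W
P_in = P_out / η = 66300 / 0.884 = 75000 W
I_L = P_in / (√3·V_L·cosφ) = 75000 / (1.732 × 380 × 0.87) = 131 A

131 A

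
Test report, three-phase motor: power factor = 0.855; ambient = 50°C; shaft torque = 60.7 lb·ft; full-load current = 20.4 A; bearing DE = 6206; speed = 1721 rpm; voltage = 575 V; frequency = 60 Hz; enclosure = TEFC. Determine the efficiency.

τ = 60.7 lb·ft × 1.356 = 82.31 N·m
ω = 2π × 1721/60 = 180.2 rad/s; P_out = τω = 82.31 × 180.2 = 14832 W
P_in = √3·V_L·I_L·cosφ = 1.732 × 575 × 20.4 × 0.855 = 17370 W
η = P_out / P_in = 14832 / 17370 = 0.854 = 85.4%

85.4 %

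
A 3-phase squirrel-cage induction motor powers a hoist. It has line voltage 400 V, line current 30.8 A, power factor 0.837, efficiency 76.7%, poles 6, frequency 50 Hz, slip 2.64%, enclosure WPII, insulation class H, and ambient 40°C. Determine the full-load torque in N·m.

134 N·m

P_in = √3·V·I·cosφ = 1.732 × 400 × 30.8 × 0.837 = 17860 W
P_out = η·P_in = 0.767 × 17860 = 13699 W
n_s = 120×50/6 = 1000 rpm; n = 1000×(1−0.0264) = 974 rpm
ω = 2π×974/60 = 102 rad/s
τ = P_out/ω = 13699/102 = 134 N·m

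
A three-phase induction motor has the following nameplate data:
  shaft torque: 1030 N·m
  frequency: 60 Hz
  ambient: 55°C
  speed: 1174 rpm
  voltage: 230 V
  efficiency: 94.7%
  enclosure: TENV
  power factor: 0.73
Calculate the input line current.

ω = 2π×1174/60 = 122.9 rad/s; P_out = τω = 1030 × 122.9 = 126587 W
P_in = P_out / η = 126587 / 0.947 = 133672 W
I_L = P_in / (√3·V_L·cosφ) = 133672 / (1.732 × 230 × 0.73) = 460 A

460 A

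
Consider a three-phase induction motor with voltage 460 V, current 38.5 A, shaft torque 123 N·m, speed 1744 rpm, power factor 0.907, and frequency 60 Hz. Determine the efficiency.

ω = 2π × 1744/60 = 182.6 rad/s; P_out = τω = 123 × 182.6 = 22460 W
P_in = √3·V_L·I_L·cosφ = 1.732 × 460 × 38.5 × 0.907 = 27821 W
η = P_out / P_in = 22460 / 27821 = 0.807 = 80.7%

80.7 %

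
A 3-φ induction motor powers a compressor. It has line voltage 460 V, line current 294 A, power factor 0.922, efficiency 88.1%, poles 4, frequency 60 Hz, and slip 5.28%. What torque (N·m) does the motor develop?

P_in = √3·V·I·cosφ = 1.732 × 460 × 294 × 0.922 = 215965 W
P_out = η·P_in = 0.881 × 215965 = 190265 W
n_s = 120×60/4 = 1800 rpm; n = 1800×(1−0.0528) = 1705 rpm
ω = 2π×1705/60 = 178.5 rad/s
τ = P_out/ω = 190265/178.5 = 1070 N·m

1070 N·m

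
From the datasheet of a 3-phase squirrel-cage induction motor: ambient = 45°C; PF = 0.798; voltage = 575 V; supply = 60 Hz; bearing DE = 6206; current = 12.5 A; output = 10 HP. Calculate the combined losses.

2470 W

P_in = √3·V·I·cosφ = 1.732×575×12.5×0.798 = 9934 W
P_out = 10×746 = 7460 W
Losses = P_in − P_out = 9934 − 7460 = 2474 W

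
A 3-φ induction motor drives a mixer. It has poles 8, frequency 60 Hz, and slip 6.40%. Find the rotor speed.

842 rpm

n_s = 120f/p = 120×60/8 = 900 rpm
n = n_s(1 − s) = 900 × (1 − 0.064) = 842 rpm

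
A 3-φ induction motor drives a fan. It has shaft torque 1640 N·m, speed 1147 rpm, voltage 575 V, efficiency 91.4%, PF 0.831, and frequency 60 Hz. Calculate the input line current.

260 A

ω = 2π×1147/60 = 120.1 rad/s; P_out = τω = 1640 × 120.1 = 196964 W
P_in = P_out / η = 196964 / 0.914 = 215497 W
I_L = P_in / (√3·V_L·cosφ) = 215497 / (1.732 × 575 × 0.831) = 260 A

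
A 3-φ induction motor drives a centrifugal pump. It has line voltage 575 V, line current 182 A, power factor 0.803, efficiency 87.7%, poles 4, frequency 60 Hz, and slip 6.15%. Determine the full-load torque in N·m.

722 N·m

P_in = √3·V·I·cosφ = 1.732 × 575 × 182 × 0.803 = 145547 W
P_out = η·P_in = 0.877 × 145547 = 127645 W
n_s = 120×60/4 = 1800 rpm; n = 1800×(1−0.0615) = 1689 rpm
ω = 2π×1689/60 = 176.9 rad/s
τ = P_out/ω = 127645/176.9 = 722 N·m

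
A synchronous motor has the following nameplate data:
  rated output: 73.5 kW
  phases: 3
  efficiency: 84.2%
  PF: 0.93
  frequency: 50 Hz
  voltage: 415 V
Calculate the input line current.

P_out = 73.5 kW = 73500 W
P_in = P_out / η = 73500 / 0.842 = 87292 W
I_L = P_in / (√3·V_L·cosφ) = 87292 / (1.732 × 415 × 0.93) = 131 A

131 A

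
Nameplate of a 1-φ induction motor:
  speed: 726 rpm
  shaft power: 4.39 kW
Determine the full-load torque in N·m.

ω = 2π × 726/60 = 76.03 rad/s
τ = P/ω = 4390/76.03 = 57.7 N·m

57.7 N·m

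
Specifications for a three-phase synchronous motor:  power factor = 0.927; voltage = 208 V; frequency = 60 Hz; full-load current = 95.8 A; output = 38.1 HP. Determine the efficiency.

P_out = 38.1 × 746 = 28423 W
P_in = √3·V_L·I_L·cosφ = 1.732 × 208 × 95.8 × 0.927 = 31993 W
η = P_out / P_in = 28423 / 31993 = 0.888 = 88.8%

88.8 %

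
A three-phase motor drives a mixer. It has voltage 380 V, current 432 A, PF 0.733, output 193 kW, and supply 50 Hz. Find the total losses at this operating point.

15400 W

P_in = √3·V·I·cosφ = 1.732×380×432×0.733 = 208410 W
P_out = 193000 W
Losses = P_in − P_out = 208410 − 193000 = 15410 W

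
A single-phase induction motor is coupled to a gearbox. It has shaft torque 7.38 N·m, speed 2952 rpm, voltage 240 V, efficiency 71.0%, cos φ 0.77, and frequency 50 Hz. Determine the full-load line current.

ω = 2π×2952/60 = 309.1 rad/s; P_out = τω = 7.38 × 309.1 = 2281 W
P_in = P_out / η = 2281 / 0.710 = 3213 W
I = P_in / (V·cosφ) = 3213 / (240 × 0.77) = 17.4 A

17.4 A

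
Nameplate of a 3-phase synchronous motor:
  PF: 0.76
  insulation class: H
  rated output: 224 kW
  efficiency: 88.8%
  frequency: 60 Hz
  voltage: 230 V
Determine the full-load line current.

P_out = 224 kW = 224000 W
P_in = P_out / η = 224000 / 0.888 = 252252 W
I_L = P_in / (√3·V_L·cosφ) = 252252 / (1.732 × 230 × 0.76) = 833 A

833 A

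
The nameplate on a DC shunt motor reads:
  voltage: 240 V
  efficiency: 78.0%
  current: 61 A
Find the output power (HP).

15.3 HP

P_in = V·I = 240 × 61 = 14640 W
P_out = η·P_in = 0.78 × 14640 = 11419 W
= 11419/746 = 15.3 HP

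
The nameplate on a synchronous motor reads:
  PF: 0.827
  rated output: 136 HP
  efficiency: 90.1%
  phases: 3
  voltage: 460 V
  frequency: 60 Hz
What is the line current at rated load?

171 A

P_out = 136 × 746 = 101456 W
P_in = P_out / η = 101456 / 0.901 = 112604 W
I_L = P_in / (√3·V_L·cosφ) = 112604 / (1.732 × 460 × 0.827) = 171 A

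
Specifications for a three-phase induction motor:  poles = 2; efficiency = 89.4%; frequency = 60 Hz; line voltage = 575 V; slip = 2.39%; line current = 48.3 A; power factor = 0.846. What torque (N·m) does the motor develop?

P_in = √3·V·I·cosφ = 1.732 × 575 × 48.3 × 0.846 = 40694 W
P_out = η·P_in = 0.894 × 40694 = 36380 W
n_s = 120×60/2 = 3600 rpm; n = 3600×(1−0.0239) = 3514 rpm
ω = 2π×3514/60 = 368 rad/s
τ = P_out/ω = 36380/368 = 98.9 N·m

98.9 N·m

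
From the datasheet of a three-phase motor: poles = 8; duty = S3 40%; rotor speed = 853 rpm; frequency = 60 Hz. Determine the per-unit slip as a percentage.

n_s = 120f/p = 120×60/8 = 900 rpm
s = (n_s − n)/n_s = (900 − 853)/900 = 0.0522

5.2 %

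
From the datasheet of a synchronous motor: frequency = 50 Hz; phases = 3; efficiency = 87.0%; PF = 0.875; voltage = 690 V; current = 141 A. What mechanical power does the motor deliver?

P_in = √3·V·I·cosφ = 1.732 × 690 × 141 × 0.875 = 147443 W
P_out = η·P_in = 0.87 × 147443 = 128275 W

128 kW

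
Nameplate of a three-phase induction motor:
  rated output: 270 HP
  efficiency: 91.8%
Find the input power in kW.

P_out = 270 × 746 = 201420 W
P_in = P_out/η = 201420/0.918 = 219412 W = 219 kW

219 kW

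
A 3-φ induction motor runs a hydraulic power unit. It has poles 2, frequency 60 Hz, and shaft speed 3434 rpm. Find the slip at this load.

n_s = 120f/p = 120×60/2 = 3600 rpm
s = (n_s − n)/n_s = (3600 − 3434)/3600 = 0.0461

4.6 %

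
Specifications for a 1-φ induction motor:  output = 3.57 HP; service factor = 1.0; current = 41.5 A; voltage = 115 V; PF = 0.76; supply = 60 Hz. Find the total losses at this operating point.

P_in = V·I·cosφ = 115×41.5×0.76 = 3627 W
P_out = 3.57×746 = 2663 W
Losses = P_in − P_out = 3627 − 2663 = 964 W

964 W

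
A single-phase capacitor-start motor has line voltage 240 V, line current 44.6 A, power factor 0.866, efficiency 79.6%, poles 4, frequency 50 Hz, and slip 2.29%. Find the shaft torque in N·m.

P_in = V·I·cosφ = 240 × 44.6 × 0.866 = 9270 W
P_out = η·P_in = 0.796 × 9270 = 7379 W
n_s = 120×50/4 = 1500 rpm; n = 1500×(1−0.0229) = 1466 rpm
ω = 2π×1466/60 = 153.5 rad/s
τ = P_out/ω = 7379/153.5 = 48.1 N·m

48.1 N·m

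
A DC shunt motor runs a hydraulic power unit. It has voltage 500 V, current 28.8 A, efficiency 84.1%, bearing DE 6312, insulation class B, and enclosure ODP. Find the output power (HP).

P_in = V·I = 500 × 28.8 = 14400 W
P_out = η·P_in = 0.841 × 14400 = 12110 W
= 12110/746 = 16.2 HP

16.2 HP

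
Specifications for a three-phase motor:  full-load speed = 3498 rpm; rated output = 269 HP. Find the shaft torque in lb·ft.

404 lb·ft

P_out = 269 × 746 = 200674 W
ω = 2π × 3498/60 = 366.3 rad/s
τ = P_out/ω = 200674/366.3 = 547.8 N·m
In lb·ft: 547.8/1.356 = 404 lb·ft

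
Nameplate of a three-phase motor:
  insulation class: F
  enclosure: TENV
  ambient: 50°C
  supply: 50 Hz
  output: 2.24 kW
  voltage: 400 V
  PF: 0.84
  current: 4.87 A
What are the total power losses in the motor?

P_in = √3·V·I·cosφ = 1.732×400×4.87×0.84 = 2834 W
P_out = 2240 W
Losses = P_in − P_out = 2834 − 2240 = 594 W

594 W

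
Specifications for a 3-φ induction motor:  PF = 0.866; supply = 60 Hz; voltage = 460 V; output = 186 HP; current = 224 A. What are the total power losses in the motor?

15800 W

P_in = √3·V·I·cosφ = 1.732×460×224×0.866 = 154551 W
P_out = 186×746 = 138756 W
Losses = P_in − P_out = 154551 − 138756 = 15795 W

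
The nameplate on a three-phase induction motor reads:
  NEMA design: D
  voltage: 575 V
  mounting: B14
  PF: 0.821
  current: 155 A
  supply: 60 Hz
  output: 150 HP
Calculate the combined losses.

14.8 kW

P_in = √3·V·I·cosφ = 1.732×575×155×0.821 = 126733 W
P_out = 150×746 = 111900 W
Losses = P_in − P_out = 126733 − 111900 = 14833 W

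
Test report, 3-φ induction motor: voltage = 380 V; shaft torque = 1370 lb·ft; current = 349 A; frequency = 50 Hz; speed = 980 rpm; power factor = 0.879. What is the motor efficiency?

τ = 1370 lb·ft × 1.356 = 1858 N·m
ω = 2π × 980/60 = 102.6 rad/s; P_out = τω = 1858 × 102.6 = 190631 W
P_in = √3·V_L·I_L·cosφ = 1.732 × 380 × 349 × 0.879 = 201904 W
η = P_out / P_in = 190631 / 201904 = 0.944 = 94.4%

94.4 %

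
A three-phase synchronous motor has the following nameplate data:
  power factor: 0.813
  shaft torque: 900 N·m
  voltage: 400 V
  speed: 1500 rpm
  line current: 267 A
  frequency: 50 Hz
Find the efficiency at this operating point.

94.0 %

ω = 2π × 1500/60 = 157.1 rad/s; P_out = τω = 900 × 157.1 = 141390 W
P_in = √3·V_L·I_L·cosφ = 1.732 × 400 × 267 × 0.813 = 150387 W
η = P_out / P_in = 141390 / 150387 = 0.940 = 94.0%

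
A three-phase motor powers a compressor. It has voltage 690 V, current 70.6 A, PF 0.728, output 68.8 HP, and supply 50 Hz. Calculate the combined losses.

P_in = √3·V·I·cosφ = 1.732×690×70.6×0.728 = 61423 W
P_out = 68.8×746 = 51325 W
Losses = P_in − P_out = 61423 − 51325 = 10098 W

10.1 kW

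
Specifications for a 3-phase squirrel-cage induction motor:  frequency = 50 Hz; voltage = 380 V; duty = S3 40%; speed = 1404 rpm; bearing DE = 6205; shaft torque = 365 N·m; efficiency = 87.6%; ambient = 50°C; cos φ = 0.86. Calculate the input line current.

ω = 2π×1404/60 = 147 rad/s; P_out = τω = 365 × 147 = 53655 W
P_in = P_out / η = 53655 / 0.876 = 61250 W
I_L = P_in / (√3·V_L·cosφ) = 61250 / (1.732 × 380 × 0.86) = 108 A

108 A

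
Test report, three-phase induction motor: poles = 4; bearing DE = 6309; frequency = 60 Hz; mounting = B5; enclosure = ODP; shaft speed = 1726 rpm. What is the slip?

n_s = 120f/p = 120×60/4 = 1800 rpm
s = (n_s − n)/n_s = (1800 − 1726)/1800 = 0.0411

4.11 %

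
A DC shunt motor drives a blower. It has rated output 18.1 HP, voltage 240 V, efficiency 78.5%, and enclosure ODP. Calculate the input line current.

71.7 A

P_out = 18.1 × 746 = 13503 W
P_in = P_out / η = 13503 / 0.785 = 17201 W
I = P_in / V = 17201 / 240 = 71.7 A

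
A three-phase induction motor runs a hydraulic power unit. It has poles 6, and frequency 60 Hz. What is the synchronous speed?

n_s = 120f/p = 120×60/6 = 1200 rpm

1200 rpm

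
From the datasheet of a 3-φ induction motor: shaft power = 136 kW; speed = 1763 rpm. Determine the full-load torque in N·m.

737 N·m

ω = 2π × 1763/60 = 184.6 rad/s
τ = P/ω = 136000/184.6 = 737 N·m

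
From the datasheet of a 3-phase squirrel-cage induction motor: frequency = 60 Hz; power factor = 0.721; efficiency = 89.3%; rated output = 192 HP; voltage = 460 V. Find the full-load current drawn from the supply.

P_out = 192 × 746 = 143232 W
P_in = P_out / η = 143232 / 0.893 = 160394 W
I_L = P_in / (√3·V_L·cosφ) = 160394 / (1.732 × 460 × 0.721) = 279 A

279 A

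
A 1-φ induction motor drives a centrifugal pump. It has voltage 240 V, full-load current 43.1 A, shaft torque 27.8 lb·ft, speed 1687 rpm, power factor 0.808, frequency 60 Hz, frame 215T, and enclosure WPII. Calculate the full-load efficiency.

79.7 %

τ = 27.8 lb·ft × 1.356 = 37.7 N·m
ω = 2π × 1687/60 = 176.7 rad/s; P_out = τω = 37.7 × 176.7 = 6662 W
P_in = V·I·cosφ = 240 × 43.1 × 0.808 = 8358 W
η = P_out / P_in = 6662 / 8358 = 0.797 = 79.7%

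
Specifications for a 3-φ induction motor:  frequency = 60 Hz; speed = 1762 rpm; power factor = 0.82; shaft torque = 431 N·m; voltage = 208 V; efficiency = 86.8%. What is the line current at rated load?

ω = 2π×1762/60 = 184.5 rad/s; P_out = τω = 431 × 184.5 = 79520 W
P_in = P_out / η = 79520 / 0.868 = 91613 W
I_L = P_in / (√3·V_L·cosφ) = 91613 / (1.732 × 208 × 0.82) = 310 A

310 A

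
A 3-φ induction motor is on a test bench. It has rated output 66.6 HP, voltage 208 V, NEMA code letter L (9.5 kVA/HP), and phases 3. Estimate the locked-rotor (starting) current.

1760 A

S_LR = 9.5 × 66.6 = 632.7 kVA
I_LR = S_LR/(√3·V_L) = 632700/(1.732×208) = 1760 A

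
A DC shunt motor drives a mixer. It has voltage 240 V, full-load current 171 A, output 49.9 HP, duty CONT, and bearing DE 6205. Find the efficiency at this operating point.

P_out = 49.9 × 746 = 37225 W
P_in = V·I = 240 × 171 = 41040 W
η = P_out / P_in = 37225 / 41040 = 0.907 = 90.7%

90.7 %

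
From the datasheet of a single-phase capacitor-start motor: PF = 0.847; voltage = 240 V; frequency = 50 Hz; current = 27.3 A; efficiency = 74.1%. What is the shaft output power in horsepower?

P_in = V·I·cosφ = 240 × 27.3 × 0.847 = 5550 W
P_out = η·P_in = 0.741 × 5550 = 4113 W
= 4113/746 = 5.51 HP

5.51 HP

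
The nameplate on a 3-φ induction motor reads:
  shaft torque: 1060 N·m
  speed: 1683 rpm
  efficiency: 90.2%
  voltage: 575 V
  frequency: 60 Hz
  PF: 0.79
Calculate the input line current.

263 A

ω = 2π×1683/60 = 176.2 rad/s; P_out = τω = 1060 × 176.2 = 186772 W
P_in = P_out / η = 186772 / 0.902 = 207064 W
I_L = P_in / (√3·V_L·cosφ) = 207064 / (1.732 × 575 × 0.79) = 263 A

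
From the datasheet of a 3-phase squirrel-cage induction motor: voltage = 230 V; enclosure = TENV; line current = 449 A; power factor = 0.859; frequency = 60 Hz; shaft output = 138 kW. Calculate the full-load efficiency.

89.8 %

P_out = 138 kW = 138000 W
P_in = √3·V_L·I_L·cosφ = 1.732 × 230 × 449 × 0.859 = 153644 W
η = P_out / P_in = 138000 / 153644 = 0.898 = 89.8%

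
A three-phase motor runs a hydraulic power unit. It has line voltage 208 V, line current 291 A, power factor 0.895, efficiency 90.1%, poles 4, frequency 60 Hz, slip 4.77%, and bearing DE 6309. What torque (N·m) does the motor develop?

P_in = √3·V·I·cosφ = 1.732 × 208 × 291 × 0.895 = 93827 W
P_out = η·P_in = 0.901 × 93827 = 84538 W
n_s = 120×60/4 = 1800 rpm; n = 1800×(1−0.0477) = 1714 rpm
ω = 2π×1714/60 = 179.5 rad/s
τ = P_out/ω = 84538/179.5 = 471 N·m

471 N·m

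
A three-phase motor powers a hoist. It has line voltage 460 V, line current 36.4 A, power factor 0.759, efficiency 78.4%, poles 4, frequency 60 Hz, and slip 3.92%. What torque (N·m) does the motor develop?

95.3 N·m

P_in = √3·V·I·cosφ = 1.732 × 460 × 36.4 × 0.759 = 22011 W
P_out = η·P_in = 0.784 × 22011 = 17257 W
n_s = 120×60/4 = 1800 rpm; n = 1800×(1−0.0392) = 1729 rpm
ω = 2π×1729/60 = 181.1 rad/s
τ = P_out/ω = 17257/181.1 = 95.3 N·m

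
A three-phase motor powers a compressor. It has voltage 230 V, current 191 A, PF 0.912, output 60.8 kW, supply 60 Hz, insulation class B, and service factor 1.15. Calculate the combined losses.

P_in = √3·V·I·cosφ = 1.732×230×191×0.912 = 69391 W
P_out = 60800 W
Losses = P_in − P_out = 69391 − 60800 = 8591 W

8590 W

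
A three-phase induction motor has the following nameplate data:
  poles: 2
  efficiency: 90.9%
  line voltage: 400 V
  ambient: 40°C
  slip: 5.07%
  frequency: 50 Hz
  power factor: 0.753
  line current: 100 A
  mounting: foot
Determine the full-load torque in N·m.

P_in = √3·V·I·cosφ = 1.732 × 400 × 100 × 0.753 = 52168 W
P_out = η·P_in = 0.909 × 52168 = 47421 W
n_s = 120×50/2 = 3000 rpm; n = 3000×(1−0.0507) = 2848 rpm
ω = 2π×2848/60 = 298.2 rad/s
τ = P_out/ω = 47421/298.2 = 159 N·m

159 N·m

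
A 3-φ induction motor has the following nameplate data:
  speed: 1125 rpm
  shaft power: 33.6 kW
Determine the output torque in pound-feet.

ω = 2π × 1125/60 = 117.8 rad/s
τ = P/ω = 33600/117.8 = 285.2 N·m
In lb·ft: 285.2/1.356 = 210 lb·ft

210 lb·ft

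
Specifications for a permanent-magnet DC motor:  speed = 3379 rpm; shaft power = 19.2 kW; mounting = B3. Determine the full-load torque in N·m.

ω = 2π × 3379/60 = 353.8 rad/s
τ = P/ω = 19200/353.8 = 54.3 N·m

54.3 N·m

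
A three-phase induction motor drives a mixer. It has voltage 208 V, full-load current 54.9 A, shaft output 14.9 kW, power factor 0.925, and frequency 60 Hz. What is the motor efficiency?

P_out = 14.9 kW = 14900 W
P_in = √3·V_L·I_L·cosφ = 1.732 × 208 × 54.9 × 0.925 = 18295 W
η = P_out / P_in = 14900 / 18295 = 0.814 = 81.4%

81.4 %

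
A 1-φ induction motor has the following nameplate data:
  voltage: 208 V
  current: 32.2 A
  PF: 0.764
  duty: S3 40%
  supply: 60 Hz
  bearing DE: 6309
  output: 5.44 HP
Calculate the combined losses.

P_in = V·I·cosφ = 208×32.2×0.764 = 5117 W
P_out = 5.44×746 = 4058 W
Losses = P_in − P_out = 5117 − 4058 = 1059 W

1.06 kW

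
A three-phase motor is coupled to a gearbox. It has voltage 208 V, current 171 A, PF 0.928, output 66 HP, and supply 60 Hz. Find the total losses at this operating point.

P_in = √3·V·I·cosφ = 1.732×208×171×0.928 = 57168 W
P_out = 66×746 = 49236 W
Losses = P_in − P_out = 57168 − 49236 = 7932 W

7.93 kW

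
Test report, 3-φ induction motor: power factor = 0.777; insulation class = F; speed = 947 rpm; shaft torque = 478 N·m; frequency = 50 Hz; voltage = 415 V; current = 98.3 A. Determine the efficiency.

86.3 %

ω = 2π × 947/60 = 99.17 rad/s; P_out = τω = 478 × 99.17 = 47403 W
P_in = √3·V_L·I_L·cosφ = 1.732 × 415 × 98.3 × 0.777 = 54900 W
η = P_out / P_in = 47403 / 54900 = 0.863 = 86.3%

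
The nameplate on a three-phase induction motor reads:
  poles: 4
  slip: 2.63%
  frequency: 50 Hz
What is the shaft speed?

1461 rpm

n_s = 120f/p = 120×50/4 = 1500 rpm
n = n_s(1 − s) = 1500 × (1 − 0.0263) = 1461 rpm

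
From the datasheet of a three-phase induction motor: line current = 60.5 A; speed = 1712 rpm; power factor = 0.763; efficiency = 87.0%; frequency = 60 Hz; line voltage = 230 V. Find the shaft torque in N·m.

89.2 N·m

P_in = √3·V·I·cosφ = 1.732 × 230 × 60.5 × 0.763 = 18389 W
P_out = η·P_in = 0.87 × 18389 = 15998 W
n = 1712 rpm
ω = 2π×1712/60 = 179.3 rad/s
τ = P_out/ω = 15998/179.3 = 89.2 N·m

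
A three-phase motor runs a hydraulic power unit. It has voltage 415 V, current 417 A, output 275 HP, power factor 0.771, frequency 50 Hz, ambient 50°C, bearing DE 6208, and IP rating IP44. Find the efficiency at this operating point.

P_out = 275 × 746 = 205150 W
P_in = √3·V_L·I_L·cosφ = 1.732 × 415 × 417 × 0.771 = 231093 W
η = P_out / P_in = 205150 / 231093 = 0.888 = 88.8%

88.8 %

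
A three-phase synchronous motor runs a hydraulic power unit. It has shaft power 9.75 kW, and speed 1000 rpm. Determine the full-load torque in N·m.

ω = 2π × 1000/60 = 104.7 rad/s
τ = P/ω = 9750/104.7 = 93.1 N·m

93.1 N·m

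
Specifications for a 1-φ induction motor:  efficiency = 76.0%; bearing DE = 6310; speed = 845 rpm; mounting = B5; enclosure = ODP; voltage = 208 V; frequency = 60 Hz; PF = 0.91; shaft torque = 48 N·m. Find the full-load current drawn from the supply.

ω = 2π×845/60 = 88.49 rad/s; P_out = τω = 48 × 88.49 = 4248 W
P_in = P_out / η = 4248 / 0.760 = 5589 W
I = P_in / (V·cosφ) = 5589 / (208 × 0.91) = 29.5 A

29.5 A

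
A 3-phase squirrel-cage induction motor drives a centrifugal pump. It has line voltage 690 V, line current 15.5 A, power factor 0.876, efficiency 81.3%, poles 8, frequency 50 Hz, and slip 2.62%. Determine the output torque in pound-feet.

P_in = √3·V·I·cosφ = 1.732 × 690 × 15.5 × 0.876 = 16227 W
P_out = η·P_in = 0.813 × 16227 = 13193 W
n_s = 120×50/8 = 750 rpm; n = 750×(1−0.0262) = 730 rpm
ω = 2π×730/60 = 76.45 rad/s
τ = P_out/ω = 13193/76.45 = 172.6 N·m
In lb·ft: 172.6/1.356 = 127 lb·ft

127 lb·ft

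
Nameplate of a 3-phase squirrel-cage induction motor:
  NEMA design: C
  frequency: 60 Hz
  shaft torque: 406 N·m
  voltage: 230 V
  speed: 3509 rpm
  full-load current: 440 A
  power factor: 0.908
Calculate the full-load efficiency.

ω = 2π × 3509/60 = 367.5 rad/s; P_out = τω = 406 × 367.5 = 149205 W
P_in = √3·V_L·I_L·cosφ = 1.732 × 230 × 440 × 0.908 = 159153 W
η = P_out / P_in = 149205 / 159153 = 0.937 = 93.7%

93.7 %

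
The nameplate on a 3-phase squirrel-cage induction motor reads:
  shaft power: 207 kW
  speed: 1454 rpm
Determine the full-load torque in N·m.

ω = 2π × 1454/60 = 152.3 rad/s
τ = P/ω = 207000/152.3 = 1360 N·m

1360 N·m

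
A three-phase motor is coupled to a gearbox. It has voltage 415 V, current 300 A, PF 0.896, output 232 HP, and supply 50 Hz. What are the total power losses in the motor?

P_in = √3·V·I·cosφ = 1.732×415×300×0.896 = 193208 W
P_out = 232×746 = 173072 W
Losses = P_in − P_out = 193208 − 173072 = 20136 W

20100 W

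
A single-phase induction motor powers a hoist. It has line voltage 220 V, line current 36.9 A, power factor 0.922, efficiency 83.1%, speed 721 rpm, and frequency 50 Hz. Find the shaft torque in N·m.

82.4 N·m

P_in = V·I·cosφ = 220 × 36.9 × 0.922 = 7485 W
P_out = η·P_in = 0.831 × 7485 = 6220 W
n = 721 rpm
ω = 2π×721/60 = 75.5 rad/s
τ = P_out/ω = 6220/75.5 = 82.4 N·m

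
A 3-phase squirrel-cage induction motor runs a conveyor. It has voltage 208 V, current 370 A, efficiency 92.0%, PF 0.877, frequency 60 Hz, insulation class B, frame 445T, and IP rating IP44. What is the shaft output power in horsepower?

144 HP

P_in = √3·V·I·cosφ = 1.732 × 208 × 370 × 0.877 = 116899 W
P_out = η·P_in = 0.92 × 116899 = 107547 W
= 107547/746 = 144 HP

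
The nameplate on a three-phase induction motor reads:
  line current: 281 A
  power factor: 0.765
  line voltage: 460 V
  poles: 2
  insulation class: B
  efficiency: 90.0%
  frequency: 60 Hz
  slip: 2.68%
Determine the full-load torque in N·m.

420 N·m

P_in = √3·V·I·cosφ = 1.732 × 460 × 281 × 0.765 = 171267 W
P_out = η·P_in = 0.9 × 171267 = 154140 W
n_s = 120×60/2 = 3600 rpm; n = 3600×(1−0.0268) = 3504 rpm
ω = 2π×3504/60 = 366.9 rad/s
τ = P_out/ω = 154140/366.9 = 420 N·m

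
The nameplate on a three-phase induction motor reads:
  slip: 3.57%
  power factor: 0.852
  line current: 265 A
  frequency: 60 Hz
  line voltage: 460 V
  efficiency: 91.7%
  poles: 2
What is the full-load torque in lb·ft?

P_in = √3·V·I·cosφ = 1.732 × 460 × 265 × 0.852 = 179883 W
P_out = η·P_in = 0.917 × 179883 = 164953 W
n_s = 120×60/2 = 3600 rpm; n = 3600×(1−0.0357) = 3471 rpm
ω = 2π×3471/60 = 363.5 rad/s
τ = P_out/ω = 164953/363.5 = 453.8 N·m
In lb·ft: 453.8/1.356 = 335 lb·ft

335 lb·ft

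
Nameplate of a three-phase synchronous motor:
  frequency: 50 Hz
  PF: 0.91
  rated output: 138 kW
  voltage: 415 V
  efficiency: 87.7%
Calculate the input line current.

241 A

P_out = 138 kW = 138000 W
P_in = P_out / η = 138000 / 0.877 = 157355 W
I_L = P_in / (√3·V_L·cosφ) = 157355 / (1.732 × 415 × 0.91) = 241 A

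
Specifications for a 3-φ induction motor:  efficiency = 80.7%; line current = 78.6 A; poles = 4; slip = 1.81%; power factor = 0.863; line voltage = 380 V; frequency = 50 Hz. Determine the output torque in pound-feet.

172 lb·ft

P_in = √3·V·I·cosφ = 1.732 × 380 × 78.6 × 0.863 = 44644 W
P_out = η·P_in = 0.807 × 44644 = 36028 W
n_s = 120×50/4 = 1500 rpm; n = 1500×(1−0.0181) = 1473 rpm
ω = 2π×1473/60 = 154.3 rad/s
τ = P_out/ω = 36028/154.3 = 233.5 N·m
In lb·ft: 233.5/1.356 = 172 lb·ft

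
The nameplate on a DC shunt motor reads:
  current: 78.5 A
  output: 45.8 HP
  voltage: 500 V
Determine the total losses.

5080 W

P_in = V·I = 500×78.5 = 39250 W
P_out = 45.8×746 = 34167 W
Losses = P_in − P_out = 39250 − 34167 = 5083 W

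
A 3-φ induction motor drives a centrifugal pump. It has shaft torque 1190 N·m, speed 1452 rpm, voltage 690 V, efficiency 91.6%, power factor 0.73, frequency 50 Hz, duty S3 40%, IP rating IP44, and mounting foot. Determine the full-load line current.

ω = 2π×1452/60 = 152.1 rad/s; P_out = τω = 1190 × 152.1 = 180999 W
P_in = P_out / η = 180999 / 0.916 = 197597 W
I_L = P_in / (√3·V_L·cosφ) = 197597 / (1.732 × 690 × 0.73) = 226 A

226 A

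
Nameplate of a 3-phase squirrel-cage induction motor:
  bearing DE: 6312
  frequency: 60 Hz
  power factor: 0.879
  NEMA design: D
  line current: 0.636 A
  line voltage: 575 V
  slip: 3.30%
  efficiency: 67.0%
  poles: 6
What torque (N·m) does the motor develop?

P_in = √3·V·I·cosφ = 1.732 × 575 × 0.636 × 0.879 = 557 W
P_out = η·P_in = 0.67 × 557 = 373 W
n_s = 120×60/6 = 1200 rpm; n = 1200×(1−0.033) = 1160 rpm
ω = 2π×1160/60 = 121.5 rad/s
τ = P_out/ω = 373/121.5 = 3.07 N·m

3.07 N·m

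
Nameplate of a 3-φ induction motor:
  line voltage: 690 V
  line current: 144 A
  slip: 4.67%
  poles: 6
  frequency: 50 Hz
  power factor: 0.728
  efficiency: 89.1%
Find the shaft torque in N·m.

1120 N·m

P_in = √3·V·I·cosφ = 1.732 × 690 × 144 × 0.728 = 125283 W
P_out = η·P_in = 0.891 × 125283 = 111627 W
n_s = 120×50/6 = 1000 rpm; n = 1000×(1−0.0467) = 953 rpm
ω = 2π×953/60 = 99.8 rad/s
τ = P_out/ω = 111627/99.8 = 1120 N·m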